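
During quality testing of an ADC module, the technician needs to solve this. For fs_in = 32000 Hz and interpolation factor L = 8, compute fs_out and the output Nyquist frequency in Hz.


Step 1 — output sample rate after interpolation by L:
fs_out = L * fs_in = 8 * 32000 = 256000 Hz

Step 2 — Nyquist frequency of the output stream:
f_Nyq = fs_out / 2 = 256000 / 2 = 128000.0 Hz

fs_out = 256000 Hz; f_Nyquist = 128000.0 Hz


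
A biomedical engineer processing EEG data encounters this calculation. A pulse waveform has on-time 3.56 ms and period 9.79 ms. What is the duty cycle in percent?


Duty cycle as a percentage:
DC = (t_on / T) * 100
   = (3.56 / 9.79) * 100
   = 0.363636 * 100
   = 36.36 %

36.36 %


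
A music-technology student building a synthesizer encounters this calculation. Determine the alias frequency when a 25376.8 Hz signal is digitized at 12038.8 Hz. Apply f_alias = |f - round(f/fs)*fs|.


Compute the nearest integer multiple of fs to the signal:
n = round(25376.8 / 12038.8) = 2
f_alias = |25376.8 - 2 * 12038.8|
        = |25376.8 - 24077.6|
        = 1299.2 Hz

1299.2


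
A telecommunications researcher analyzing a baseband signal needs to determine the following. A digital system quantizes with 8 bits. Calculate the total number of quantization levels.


Number of quantization levels = 2^N
= 2^8
= 256

256


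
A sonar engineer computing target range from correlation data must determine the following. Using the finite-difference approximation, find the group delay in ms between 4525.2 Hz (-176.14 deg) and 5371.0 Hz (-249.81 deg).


Group delay from phase difference:
tau = -d(phi)/d(omega)
d(phi) = -73.67 deg = -1.285784 rad
d(omega) = 2*pi*(5371.0 - 4525.2) = 5314.3181 rad/s
tau = -(-1.285784) / 5314.3181
    = 0.2419 ms

0.2419 ms


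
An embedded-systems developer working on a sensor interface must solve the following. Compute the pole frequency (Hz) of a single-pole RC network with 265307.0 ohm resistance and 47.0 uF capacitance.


Cutoff frequency of a first-order RC filter:
fc = 1 / (2 * pi * R * C)
C = 47.0 uF = 4.7e-05 F
fc = 1 / (2 * pi * 265307.0 * 4.7e-05)
   = 1 / 78.347733081719
   = 0.012764 Hz

0.012764 Hz


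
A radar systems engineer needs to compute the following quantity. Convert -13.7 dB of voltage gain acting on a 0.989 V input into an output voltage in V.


Output voltage from dB gain:
V_out = V_in * 10^(gain_dB / 20)
      = 0.989 * 10^(-13.7 / 20)
      = 0.989 * 0.206538
      = 0.2043 V

0.2043 V


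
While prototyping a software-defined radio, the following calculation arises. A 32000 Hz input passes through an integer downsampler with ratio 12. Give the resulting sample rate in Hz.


Decimation reduces the sample rate:
fs_out = fs_in / M
       = 32000 / 12
       = 2666.6667 Hz

2666.6667 Hz


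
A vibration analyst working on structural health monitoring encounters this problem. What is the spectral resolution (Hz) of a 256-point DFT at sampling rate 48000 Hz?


DFT frequency resolution:
df = fs / N
   = 48000 / 256
   = 187.5 Hz

187.5 Hz


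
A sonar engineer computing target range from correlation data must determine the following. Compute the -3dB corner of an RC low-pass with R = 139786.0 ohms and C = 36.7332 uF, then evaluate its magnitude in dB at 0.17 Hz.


Step 1 — cutoff frequency:
fc = 1 / (2*pi*R*C)
C = 36.7332 uF = 3.67332e-05 F
fc = 1 / (2*pi*139786.0*3.67332e-05)
   = 0.0309954 Hz

Step 2 — magnitude at f = 0.17 Hz:
|H(f)| = 1 / sqrt(1 + (f/fc)^2)
f/fc = 0.17 / 0.0309954 = 5.484685
|H| = 1 / sqrt(1 + 30.08177) = 0.1793689
|H|_dB = 20*log10(0.1793689) = -14.93 dB

fc = 0.0309954 Hz; |H(0.17 Hz)| = -14.93 dB


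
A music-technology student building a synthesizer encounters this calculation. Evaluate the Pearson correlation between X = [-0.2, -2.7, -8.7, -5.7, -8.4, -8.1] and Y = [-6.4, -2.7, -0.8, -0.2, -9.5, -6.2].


Pearson correlation coefficient (population):
r = cov(X,Y) / (std(X) * std(Y))
Mean X = -5.6333, Mean Y = -4.3
Cov(X,Y) = 0.225
Std(X) = 3.195657, Std(Y) = 3.333667
r = 0.0211

0.0211


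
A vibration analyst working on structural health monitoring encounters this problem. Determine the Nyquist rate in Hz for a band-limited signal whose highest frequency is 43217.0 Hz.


The Nyquist rate is twice the maximum frequency component.
fs_min = 2 * fmax
      = 2 * 43217.0
      = 86434.0 Hz

86434.0


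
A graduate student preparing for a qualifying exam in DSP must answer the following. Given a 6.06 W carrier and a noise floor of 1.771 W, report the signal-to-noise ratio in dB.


SNR in decibels:
SNR = 10 * log10(Ps / Pn)
    = 10 * log10(6.06 / 1.771)
    = 10 * log10(3.4218)
    = 10 * 0.5343
    = 5.34 dB

5.34 dB


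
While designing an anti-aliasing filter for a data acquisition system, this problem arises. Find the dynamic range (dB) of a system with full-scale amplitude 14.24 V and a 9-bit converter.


Dynamic range from full-scale to LSB:
V_min = V_max / 2^bits = 14.24 / 2^9
DR = 20 * log10(V_max / V_min)
   = 20 * log10(2^9)
   = 20 * 9 * log10(2)
   = 54.19 dB

54.19 dB


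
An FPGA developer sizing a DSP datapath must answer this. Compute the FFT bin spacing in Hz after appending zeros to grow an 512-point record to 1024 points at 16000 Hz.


Frequency resolution after zero-padding:
N_padded = 512 * 2 = 1024
df = fs / N_padded
   = 16000 / 1024
   = 15.625 Hz

15.625 Hz


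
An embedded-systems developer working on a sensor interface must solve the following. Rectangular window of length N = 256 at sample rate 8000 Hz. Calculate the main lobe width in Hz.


Main lobe width for a rectangular window:
Width = 2 * fs / N
      = 2 * 8000 / 256
      = 16000 / 256
      = 62.5 Hz

62.5 Hz


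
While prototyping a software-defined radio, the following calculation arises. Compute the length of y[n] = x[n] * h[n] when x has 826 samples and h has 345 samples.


Linear convolution output length:
L = N + M - 1
  = 826 + 345 - 1
  = 1170 samples

1170


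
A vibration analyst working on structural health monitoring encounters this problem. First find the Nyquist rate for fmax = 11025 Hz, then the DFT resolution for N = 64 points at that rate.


Step 1 — Nyquist sampling rate:
fs = 2 * fmax = 2 * 11025 = 22050 Hz

Step 2 — DFT bin spacing:
df = fs / N = 22050 / 64 = 344.5312 Hz

344.5312 Hz


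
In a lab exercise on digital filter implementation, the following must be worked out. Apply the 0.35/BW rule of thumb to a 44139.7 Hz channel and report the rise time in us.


Rise time from bandwidth relationship:
tr = 0.35 / BW
   = 0.35 / 44139.7
   = 7.929369706e-06 s
   = 7.9294 us

7.9294 us


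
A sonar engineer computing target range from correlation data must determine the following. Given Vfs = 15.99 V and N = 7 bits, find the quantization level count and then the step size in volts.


Step 1 — number of quantization levels:
L = 2^N = 2^7 = 128

Step 2 — LSB step size:
delta = Vfs / L
      = 15.99 / 128
      = 0.12492188 V

Levels = 128; step size = 0.12492188 V


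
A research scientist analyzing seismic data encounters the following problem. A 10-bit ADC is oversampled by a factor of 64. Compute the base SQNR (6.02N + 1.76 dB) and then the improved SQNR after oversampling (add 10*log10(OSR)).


Step 1 — baseline SQNR at Nyquist:
SQNR_base = 6.02*N + 1.76
          = 6.02*10 + 1.76
          = 61.96 dB

Step 2 — oversampling processing gain:
G = 10*log10(OSR) = 10*log10(64) = 18.06 dB

Step 3 — total:
SQNR_total = 61.96 + 18.06 = 80.02 dB

Base SQNR = 61.96 dB; oversampled SQNR = 80.02 dB


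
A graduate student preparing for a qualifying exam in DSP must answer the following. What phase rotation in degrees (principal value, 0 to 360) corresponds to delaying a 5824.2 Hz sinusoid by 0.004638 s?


Phase shift from frequency and time delay:
phi = 360 * f * t_delay
    = 360 * 5824.2 * 0.004638
    = 9724.55 degrees
    mod 360 = 4.55 degrees

4.55 degrees


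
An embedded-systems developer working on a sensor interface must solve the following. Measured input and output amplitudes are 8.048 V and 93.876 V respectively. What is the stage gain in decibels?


Voltage gain in dB:
G = 20 * log10(Vout / Vin)
  = 20 * log10(93.876 / 8.048)
  = 20 * log10(11.664513)
  = 20 * 1.066867
  = 21.34 dB

21.34 dB


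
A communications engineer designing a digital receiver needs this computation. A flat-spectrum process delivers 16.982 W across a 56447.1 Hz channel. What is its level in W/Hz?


Power spectral density:
PSD = P / BW
    = 16.982 / 56447.1
    = 0.00030085 W/Hz

0.00030085 W/Hz


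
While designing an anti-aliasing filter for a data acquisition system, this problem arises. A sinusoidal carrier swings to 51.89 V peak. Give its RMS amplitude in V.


RMS voltage for a sinusoidal waveform:
V_rms = V_peak / sqrt(2)
      = 51.89 / 1.414214
      = 36.692 V

36.692 V


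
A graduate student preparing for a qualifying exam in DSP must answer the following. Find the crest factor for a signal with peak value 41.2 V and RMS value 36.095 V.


Crest factor is the ratio of peak to RMS:
CF = V_peak / V_rms
   = 41.2 / 36.095
   = 1.1414

1.1414


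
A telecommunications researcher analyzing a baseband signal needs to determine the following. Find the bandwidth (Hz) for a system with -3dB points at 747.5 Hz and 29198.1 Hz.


Bandwidth is the difference of -3dB frequencies:
BW = f_high - f_low
   = 29198.1 - 747.5
   = 28450.6 Hz

28450.6 Hz


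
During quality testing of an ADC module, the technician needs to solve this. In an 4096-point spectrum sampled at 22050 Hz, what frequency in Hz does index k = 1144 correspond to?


Frequency of DFT bin k:
f_k = k * fs / N
    = 1144 * 22050 / 4096
    = 25225200 / 4096
    = 6158.496 Hz

6158.496 Hz


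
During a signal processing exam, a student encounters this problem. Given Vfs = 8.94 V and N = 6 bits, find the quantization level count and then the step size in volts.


Step 1 — number of quantization levels:
L = 2^N = 2^6 = 64

Step 2 — LSB step size:
delta = Vfs / L
      = 8.94 / 64
      = 0.1396875 V

Levels = 64; step size = 0.1396875 V


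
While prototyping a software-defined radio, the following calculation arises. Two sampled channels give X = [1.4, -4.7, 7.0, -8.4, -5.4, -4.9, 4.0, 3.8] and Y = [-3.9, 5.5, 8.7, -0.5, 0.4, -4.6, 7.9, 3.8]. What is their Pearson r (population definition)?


Pearson correlation coefficient (population):
r = cov(X,Y) / (std(X) * std(Y))
Mean X = -0.9, Mean Y = 2.1625
Cov(X,Y) = 14.4725
Std(X) = 5.252856, Std(Y) = 4.771776
r = 0.5774

0.5774


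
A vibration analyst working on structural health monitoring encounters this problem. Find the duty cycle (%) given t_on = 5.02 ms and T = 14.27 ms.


Duty cycle as a percentage:
DC = (t_on / T) * 100
   = (5.02 / 14.27) * 100
   = 0.351787 * 100
   = 35.18 %

35.18 %


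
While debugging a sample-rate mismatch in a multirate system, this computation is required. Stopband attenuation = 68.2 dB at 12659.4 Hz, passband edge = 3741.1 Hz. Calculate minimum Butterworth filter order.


Butterworth filter order formula:
n = log10(10^(A/10) - 1) / (2 * log10(f_stop/f_pass))
10^(68.2/10) - 1 = 6606933.4801
f_stop/f_pass = 12659.4 / 3741.1 = 3.3839
n = 6.4411 -> ceil = 7

7


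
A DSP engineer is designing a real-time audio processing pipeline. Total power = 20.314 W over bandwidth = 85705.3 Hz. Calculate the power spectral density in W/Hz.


Power spectral density:
PSD = P / BW
    = 20.314 / 85705.3
    = 0.00023702 W/Hz

0.00023702 W/Hz


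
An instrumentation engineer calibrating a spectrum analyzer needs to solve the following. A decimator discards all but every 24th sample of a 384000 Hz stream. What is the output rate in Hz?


Decimation reduces the sample rate:
fs_out = fs_in / M
       = 384000 / 24
       = 16000.0 Hz

16000.0 Hz


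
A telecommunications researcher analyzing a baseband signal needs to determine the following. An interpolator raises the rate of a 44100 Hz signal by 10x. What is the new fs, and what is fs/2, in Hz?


Step 1 — output sample rate after interpolation by L:
fs_out = L * fs_in = 10 * 44100 = 441000 Hz

Step 2 — Nyquist frequency of the output stream:
f_Nyq = fs_out / 2 = 441000 / 2 = 220500.0 Hz

fs_out = 441000 Hz; f_Nyquist = 220500.0 Hz


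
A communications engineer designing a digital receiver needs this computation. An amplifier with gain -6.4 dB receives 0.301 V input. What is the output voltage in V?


Output voltage from dB gain:
V_out = V_in * 10^(gain_dB / 20)
      = 0.301 * 10^(-6.4 / 20)
      = 0.301 * 0.47863
      = 0.1441 V

0.1441 V


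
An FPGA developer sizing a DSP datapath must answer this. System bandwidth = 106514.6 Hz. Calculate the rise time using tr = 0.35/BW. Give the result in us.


Rise time from bandwidth relationship:
tr = 0.35 / BW
   = 0.35 / 106514.6
   = 3.28593451e-06 s
   = 3.2859 us

3.2859 us


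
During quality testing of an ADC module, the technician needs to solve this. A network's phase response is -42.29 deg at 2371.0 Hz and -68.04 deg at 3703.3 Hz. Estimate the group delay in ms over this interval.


Group delay from phase difference:
tau = -d(phi)/d(omega)
d(phi) = -25.75 deg = -0.449422 rad
d(omega) = 2*pi*(3703.3 - 2371.0) = 8371.0878 rad/s
tau = -(-0.449422) / 8371.0878
    = 0.0537 ms

0.0537 ms


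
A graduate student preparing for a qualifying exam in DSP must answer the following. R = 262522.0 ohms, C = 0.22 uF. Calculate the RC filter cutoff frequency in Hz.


Cutoff frequency of a first-order RC filter:
fc = 1 / (2 * pi * R * C)
C = 0.22 uF = 2.2e-07 F
fc = 1 / (2 * pi * 262522.0 * 2.2e-07)
   = 1 / 0.36288436210651
   = 2.755699 Hz

2.755699 Hz


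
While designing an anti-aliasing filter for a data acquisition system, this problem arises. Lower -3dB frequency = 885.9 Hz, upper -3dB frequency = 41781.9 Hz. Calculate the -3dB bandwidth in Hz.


Bandwidth is the difference of -3dB frequencies:
BW = f_high - f_low
   = 41781.9 - 885.9
   = 40896.0 Hz

40896.0 Hz


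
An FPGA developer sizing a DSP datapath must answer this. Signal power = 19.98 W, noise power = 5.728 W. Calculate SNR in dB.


SNR in decibels:
SNR = 10 * log10(Ps / Pn)
    = 10 * log10(19.98 / 5.728)
    = 10 * log10(3.4881)
    = 10 * 0.5426
    = 5.43 dB

5.43 dB


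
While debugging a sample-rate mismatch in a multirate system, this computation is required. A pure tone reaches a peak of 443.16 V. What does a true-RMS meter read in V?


RMS voltage for a sinusoidal waveform:
V_rms = V_peak / sqrt(2)
      = 443.16 / 1.414214
      = 313.361 V

313.361 V


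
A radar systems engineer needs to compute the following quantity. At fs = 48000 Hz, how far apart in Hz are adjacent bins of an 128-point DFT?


DFT frequency resolution:
df = fs / N
   = 48000 / 128
   = 375.0 Hz

375.0 Hz


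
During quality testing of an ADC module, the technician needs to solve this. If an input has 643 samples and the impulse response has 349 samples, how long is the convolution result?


Linear convolution output length:
L = N + M - 1
  = 643 + 349 - 1
  = 991 samples

991


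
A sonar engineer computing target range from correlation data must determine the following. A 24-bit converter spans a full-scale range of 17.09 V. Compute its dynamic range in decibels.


Dynamic range from full-scale to LSB:
V_min = V_max / 2^bits = 17.09 / 2^24
DR = 20 * log10(V_max / V_min)
   = 20 * log10(2^24)
   = 20 * 24 * log10(2)
   = 144.49 dB

144.49 dB


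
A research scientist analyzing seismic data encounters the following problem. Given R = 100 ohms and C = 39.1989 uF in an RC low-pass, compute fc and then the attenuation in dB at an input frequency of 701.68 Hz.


Step 1 — cutoff frequency:
fc = 1 / (2*pi*R*C)
C = 39.1989 uF = 3.91989e-05 F
fc = 1 / (2*pi*100*3.91989e-05)
   = 40.6019 Hz

Step 2 — magnitude at f = 701.68 Hz:
|H(f)| = 1 / sqrt(1 + (f/fc)^2)
f/fc = 701.68 / 40.6019 = 17.28195
|H| = 1 / sqrt(1 + 298.665796) = 0.0577672
|H|_dB = 20*log10(0.0577672) = -24.77 dB

fc = 40.6019 Hz; |H(701.68 Hz)| = -24.77 dB


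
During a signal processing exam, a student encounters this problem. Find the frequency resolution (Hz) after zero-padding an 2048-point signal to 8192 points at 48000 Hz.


Frequency resolution after zero-padding:
N_padded = 2048 * 4 = 8192
df = fs / N_padded
   = 48000 / 8192
   = 5.8594 Hz

5.8594 Hz


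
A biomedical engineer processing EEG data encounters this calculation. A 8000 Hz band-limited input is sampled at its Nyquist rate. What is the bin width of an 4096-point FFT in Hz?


Step 1 — Nyquist sampling rate:
fs = 2 * fmax = 2 * 8000 = 16000 Hz

Step 2 — DFT bin spacing:
df = fs / N = 16000 / 4096 = 3.9062 Hz

3.9062 Hz


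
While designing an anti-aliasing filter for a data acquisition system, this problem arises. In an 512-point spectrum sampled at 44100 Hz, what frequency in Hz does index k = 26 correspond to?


Frequency of DFT bin k:
f_k = k * fs / N
    = 26 * 44100 / 512
    = 1146600 / 512
    = 2239.453 Hz

2239.453 Hz


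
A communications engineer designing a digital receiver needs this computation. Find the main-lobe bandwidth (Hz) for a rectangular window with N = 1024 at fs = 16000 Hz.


Main lobe width for a rectangular window:
Width = 2 * fs / N
      = 2 * 16000 / 1024
      = 32000 / 1024
      = 31.25 Hz

31.25 Hz


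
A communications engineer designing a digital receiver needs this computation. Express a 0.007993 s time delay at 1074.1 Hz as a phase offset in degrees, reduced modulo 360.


Phase shift from frequency and time delay:
phi = 360 * f * t_delay
    = 360 * 1074.1 * 0.007993
    = 3090.7 degrees
    mod 360 = 210.7 degrees

210.7 degrees


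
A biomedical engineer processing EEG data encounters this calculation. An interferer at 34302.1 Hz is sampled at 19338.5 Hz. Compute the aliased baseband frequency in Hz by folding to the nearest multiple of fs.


Compute the nearest integer multiple of fs to the signal:
n = round(34302.1 / 19338.5) = 2
f_alias = |34302.1 - 2 * 19338.5|
        = |34302.1 - 38677.0|
        = 4374.9 Hz

4374.9


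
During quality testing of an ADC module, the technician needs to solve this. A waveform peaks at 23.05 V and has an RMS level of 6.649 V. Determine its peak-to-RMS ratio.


Crest factor is the ratio of peak to RMS:
CF = V_peak / V_rms
   = 23.05 / 6.649
   = 3.4667

3.4667


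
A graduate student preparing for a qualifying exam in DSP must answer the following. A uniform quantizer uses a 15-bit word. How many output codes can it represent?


Number of quantization levels = 2^N
= 2^15
= 32768

32768


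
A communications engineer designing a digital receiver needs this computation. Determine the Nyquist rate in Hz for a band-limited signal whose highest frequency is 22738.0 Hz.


The Nyquist rate is twice the maximum frequency component.
fs_min = 2 * fmax
      = 2 * 22738.0
      = 45476.0 Hz

45476.0


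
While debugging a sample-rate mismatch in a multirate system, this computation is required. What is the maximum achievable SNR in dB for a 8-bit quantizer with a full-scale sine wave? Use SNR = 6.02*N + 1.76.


Theoretical SNR for a full-scale sinusoid:
SNR = 6.02 * N + 1.76
    = 6.02 * 8 + 1.76
    = 48.16 + 1.76
    = 49.92 dB

49.92 dB


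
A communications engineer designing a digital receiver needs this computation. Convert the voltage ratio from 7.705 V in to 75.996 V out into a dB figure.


Voltage gain in dB:
G = 20 * log10(Vout / Vin)
  = 20 * log10(75.996 / 7.705)
  = 20 * log10(9.863206)
  = 20 * 0.994018
  = 19.88 dB

19.88 dB


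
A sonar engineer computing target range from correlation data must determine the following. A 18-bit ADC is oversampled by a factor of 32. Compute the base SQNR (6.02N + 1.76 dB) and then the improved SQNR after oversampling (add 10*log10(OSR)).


Step 1 — baseline SQNR at Nyquist:
SQNR_base = 6.02*N + 1.76
          = 6.02*18 + 1.76
          = 110.12 dB

Step 2 — oversampling processing gain:
G = 10*log10(OSR) = 10*log10(32) = 15.05 dB

Step 3 — total:
SQNR_total = 110.12 + 15.05 = 125.17 dB

Base SQNR = 110.12 dB; oversampled SQNR = 125.17 dB


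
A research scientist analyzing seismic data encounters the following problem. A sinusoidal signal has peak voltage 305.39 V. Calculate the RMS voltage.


RMS voltage for a sinusoidal waveform:
V_rms = V_peak / sqrt(2)
      = 305.39 / 1.414214
      = 215.943 V

215.943 V


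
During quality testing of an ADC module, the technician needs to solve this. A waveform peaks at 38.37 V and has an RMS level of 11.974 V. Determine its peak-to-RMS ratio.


Crest factor is the ratio of peak to RMS:
CF = V_peak / V_rms
   = 38.37 / 11.974
   = 3.2044

3.2044


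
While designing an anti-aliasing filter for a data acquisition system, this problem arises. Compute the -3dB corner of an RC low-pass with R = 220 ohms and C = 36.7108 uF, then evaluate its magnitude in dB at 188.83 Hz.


Step 1 — cutoff frequency:
fc = 1 / (2*pi*R*C)
C = 36.7108 uF = 3.67108e-05 F
fc = 1 / (2*pi*220*3.67108e-05)
   = 19.7062 Hz

Step 2 — magnitude at f = 188.83 Hz:
|H(f)| = 1 / sqrt(1 + (f/fc)^2)
f/fc = 188.83 / 19.7062 = 9.582263
|H| = 1 / sqrt(1 + 91.819764) = 0.1037958
|H|_dB = 20*log10(0.1037958) = -19.68 dB

fc = 19.7062 Hz; |H(188.83 Hz)| = -19.68 dB


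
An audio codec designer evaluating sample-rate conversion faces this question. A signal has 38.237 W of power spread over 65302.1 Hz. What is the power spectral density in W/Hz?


Power spectral density:
PSD = P / BW
    = 38.237 / 65302.1
    = 0.00058554 W/Hz

0.00058554 W/Hz


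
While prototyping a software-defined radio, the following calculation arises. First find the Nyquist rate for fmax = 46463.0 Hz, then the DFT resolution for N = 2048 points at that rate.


Step 1 — Nyquist sampling rate:
fs = 2 * fmax = 2 * 46463.0 = 92926.0 Hz

Step 2 — DFT bin spacing:
df = fs / N = 92926.0 / 2048 = 45.374 Hz

45.374 Hz


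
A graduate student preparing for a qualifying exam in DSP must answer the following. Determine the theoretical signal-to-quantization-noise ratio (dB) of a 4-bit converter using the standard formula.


Theoretical SNR for a full-scale sinusoid:
SNR = 6.02 * N + 1.76
    = 6.02 * 4 + 1.76
    = 24.08 + 1.76
    = 25.84 dB

25.84 dB


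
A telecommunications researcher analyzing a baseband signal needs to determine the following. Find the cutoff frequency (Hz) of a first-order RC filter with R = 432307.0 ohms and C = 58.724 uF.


Cutoff frequency of a first-order RC filter:
fc = 1 / (2 * pi * R * C)
C = 58.724 uF = 5.8724e-05 F
fc = 1 / (2 * pi * 432307.0 * 5.8724e-05)
   = 1 / 159.50994530746
   = 0.006269 Hz

0.006269 Hz


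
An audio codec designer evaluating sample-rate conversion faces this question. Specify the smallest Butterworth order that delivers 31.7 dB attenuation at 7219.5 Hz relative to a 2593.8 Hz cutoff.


Butterworth filter order formula:
n = log10(10^(A/10) - 1) / (2 * log10(f_stop/f_pass))
10^(31.7/10) - 1 = 1478.1084
f_stop/f_pass = 7219.5 / 2593.8 = 2.7834
n = 3.5649 -> ceil = 4

4


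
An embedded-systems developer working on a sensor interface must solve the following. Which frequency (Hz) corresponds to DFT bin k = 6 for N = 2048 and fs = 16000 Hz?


Frequency of DFT bin k:
f_k = k * fs / N
    = 6 * 16000 / 2048
    = 96000 / 2048
    = 46.875 Hz

46.875 Hz


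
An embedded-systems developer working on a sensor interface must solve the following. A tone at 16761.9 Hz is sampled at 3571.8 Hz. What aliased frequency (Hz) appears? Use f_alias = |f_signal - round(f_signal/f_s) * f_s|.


Compute the nearest integer multiple of fs to the signal:
n = round(16761.9 / 3571.8) = 5
f_alias = |16761.9 - 5 * 3571.8|
        = |16761.9 - 17859.0|
        = 1097.1 Hz

1097.1


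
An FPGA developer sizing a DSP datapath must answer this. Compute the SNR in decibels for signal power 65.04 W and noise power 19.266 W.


SNR in decibels:
SNR = 10 * log10(Ps / Pn)
    = 10 * log10(65.04 / 19.266)
    = 10 * log10(3.3759)
    = 10 * 0.5284
    = 5.28 dB

5.28 dB


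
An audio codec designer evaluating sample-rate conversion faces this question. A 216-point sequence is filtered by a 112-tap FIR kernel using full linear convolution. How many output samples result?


Linear convolution output length:
L = N + M - 1
  = 216 + 112 - 1
  = 327 samples

327


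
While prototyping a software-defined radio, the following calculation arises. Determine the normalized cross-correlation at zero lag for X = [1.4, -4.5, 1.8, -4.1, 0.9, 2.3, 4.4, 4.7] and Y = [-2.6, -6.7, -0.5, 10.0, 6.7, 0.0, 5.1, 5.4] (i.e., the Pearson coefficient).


Pearson correlation coefficient (population):
r = cov(X,Y) / (std(X) * std(Y))
Mean X = 0.8625, Mean Y = 2.175
Cov(X,Y) = 2.931563
Std(X) = 3.237645, Std(Y) = 5.17343
r = 0.175

0.175


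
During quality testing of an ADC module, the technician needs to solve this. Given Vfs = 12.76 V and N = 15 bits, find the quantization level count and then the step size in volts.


Step 1 — number of quantization levels:
L = 2^N = 2^15 = 32768

Step 2 — LSB step size:
delta = Vfs / L
      = 12.76 / 32768
      = 0.0003894 V

Levels = 32768; step size = 0.0003894 V


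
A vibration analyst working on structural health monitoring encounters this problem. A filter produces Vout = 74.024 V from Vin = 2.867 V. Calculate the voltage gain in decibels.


Voltage gain in dB:
G = 20 * log10(Vout / Vin)
  = 20 * log10(74.024 / 2.867)
  = 20 * log10(25.819323)
  = 20 * 1.411945
  = 28.24 dB

28.24 dB


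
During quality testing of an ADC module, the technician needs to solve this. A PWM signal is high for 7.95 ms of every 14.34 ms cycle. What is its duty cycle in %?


Duty cycle as a percentage:
DC = (t_on / T) * 100
   = (7.95 / 14.34) * 100
   = 0.554393 * 100
   = 55.44 %

55.44 %


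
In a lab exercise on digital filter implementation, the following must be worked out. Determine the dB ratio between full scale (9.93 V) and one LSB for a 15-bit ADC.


Dynamic range from full-scale to LSB:
V_min = V_max / 2^bits = 9.93 / 2^15
DR = 20 * log10(V_max / V_min)
   = 20 * log10(2^15)
   = 20 * 15 * log10(2)
   = 90.31 dB

90.31 dB


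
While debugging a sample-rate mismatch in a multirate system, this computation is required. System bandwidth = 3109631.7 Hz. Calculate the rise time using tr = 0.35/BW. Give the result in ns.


Rise time from bandwidth relationship:
tr = 0.35 / BW
   = 0.35 / 3109631.7
   = 1.12553522e-07 s
   = 112.5535 ns

112.5535 ns


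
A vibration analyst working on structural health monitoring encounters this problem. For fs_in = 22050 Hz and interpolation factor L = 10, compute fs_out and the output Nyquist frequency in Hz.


Step 1 — output sample rate after interpolation by L:
fs_out = L * fs_in = 10 * 22050 = 220500 Hz

Step 2 — Nyquist frequency of the output stream:
f_Nyq = fs_out / 2 = 220500 / 2 = 110250.0 Hz

fs_out = 220500 Hz; f_Nyquist = 110250.0 Hz


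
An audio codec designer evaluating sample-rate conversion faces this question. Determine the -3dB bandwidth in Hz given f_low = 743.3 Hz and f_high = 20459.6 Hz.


Bandwidth is the difference of -3dB frequencies:
BW = f_high - f_low
   = 20459.6 - 743.3
   = 19716.3 Hz

19716.3 Hz


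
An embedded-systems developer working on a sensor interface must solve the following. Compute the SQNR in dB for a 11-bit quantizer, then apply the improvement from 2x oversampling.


Step 1 — baseline SQNR at Nyquist:
SQNR_base = 6.02*N + 1.76
          = 6.02*11 + 1.76
          = 67.98 dB

Step 2 — oversampling processing gain:
G = 10*log10(OSR) = 10*log10(2) = 3.01 dB

Step 3 — total:
SQNR_total = 67.98 + 3.01 = 70.99 dB

Base SQNR = 67.98 dB; oversampled SQNR = 70.99 dB


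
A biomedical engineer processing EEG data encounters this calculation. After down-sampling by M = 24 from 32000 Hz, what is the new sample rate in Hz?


Decimation reduces the sample rate:
fs_out = fs_in / M
       = 32000 / 24
       = 1333.3333 Hz

1333.3333 Hz


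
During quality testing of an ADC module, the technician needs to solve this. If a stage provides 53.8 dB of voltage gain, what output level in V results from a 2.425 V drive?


Output voltage from dB gain:
V_out = V_in * 10^(gain_dB / 20)
      = 2.425 * 10^(53.8 / 20)
      = 2.425 * 489.778819
      = 1187.7136 V

1187.7136 V


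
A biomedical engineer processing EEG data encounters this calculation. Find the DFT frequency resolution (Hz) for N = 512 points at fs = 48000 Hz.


DFT frequency resolution:
df = fs / N
   = 48000 / 512
   = 93.75 Hz

93.75 Hz


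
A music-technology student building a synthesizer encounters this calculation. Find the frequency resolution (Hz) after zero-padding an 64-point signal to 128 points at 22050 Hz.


Frequency resolution after zero-padding:
N_padded = 64 * 2 = 128
df = fs / N_padded
   = 22050 / 128
   = 172.2656 Hz

172.2656 Hz


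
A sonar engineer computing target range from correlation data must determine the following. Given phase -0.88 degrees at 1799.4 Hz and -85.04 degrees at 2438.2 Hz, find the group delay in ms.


Group delay from phase difference:
tau = -d(phi)/d(omega)
d(phi) = -84.16 deg = -1.468869 rad
d(omega) = 2*pi*(2438.2 - 1799.4) = 4013.6988 rad/s
tau = -(-1.468869) / 4013.6988
    = 0.366 ms

0.366 ms


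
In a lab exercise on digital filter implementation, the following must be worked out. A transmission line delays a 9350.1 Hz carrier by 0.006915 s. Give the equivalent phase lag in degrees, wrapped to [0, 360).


Phase shift from frequency and time delay:
phi = 360 * f * t_delay
    = 360 * 9350.1 * 0.006915
    = 23276.14 degrees
    mod 360 = 236.14 degrees

236.14 degrees


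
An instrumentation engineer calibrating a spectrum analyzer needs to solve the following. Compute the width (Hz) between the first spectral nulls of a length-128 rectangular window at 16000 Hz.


Main lobe width for a rectangular window:
Width = 2 * fs / N
      = 2 * 16000 / 128
      = 32000 / 128
      = 250.0 Hz

250.0 Hz


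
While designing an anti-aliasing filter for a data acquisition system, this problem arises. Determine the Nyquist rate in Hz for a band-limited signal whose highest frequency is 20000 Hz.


The Nyquist rate is twice the maximum frequency component.
fs_min = 2 * fmax
      = 2 * 20000
      = 40000 Hz

40000


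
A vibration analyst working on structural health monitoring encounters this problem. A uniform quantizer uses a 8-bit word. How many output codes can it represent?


Number of quantization levels = 2^N
= 2^8
= 256

256


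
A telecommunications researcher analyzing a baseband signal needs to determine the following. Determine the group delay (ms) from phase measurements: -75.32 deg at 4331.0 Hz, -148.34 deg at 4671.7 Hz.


Group delay from phase difference:
tau = -d(phi)/d(omega)
d(phi) = -73.02 deg = -1.274439 rad
d(omega) = 2*pi*(4671.7 - 4331.0) = 2140.6812 rad/s
tau = -(-1.274439) / 2140.6812
    = 0.5953 ms

0.5953 ms


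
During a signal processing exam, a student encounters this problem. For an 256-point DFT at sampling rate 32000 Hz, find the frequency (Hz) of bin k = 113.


Frequency of DFT bin k:
f_k = k * fs / N
    = 113 * 32000 / 256
    = 3616000 / 256
    = 14125.0 Hz

14125.0 Hz


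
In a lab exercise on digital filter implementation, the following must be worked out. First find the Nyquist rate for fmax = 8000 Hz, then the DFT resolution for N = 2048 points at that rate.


Step 1 — Nyquist sampling rate:
fs = 2 * fmax = 2 * 8000 = 16000 Hz

Step 2 — DFT bin spacing:
df = fs / N = 16000 / 2048 = 7.8125 Hz

7.8125 Hz


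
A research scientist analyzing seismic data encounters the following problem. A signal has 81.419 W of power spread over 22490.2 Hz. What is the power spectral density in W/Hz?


Power spectral density:
PSD = P / BW
    = 81.419 / 22490.2
    = 0.0036202 W/Hz

0.0036202 W/Hz


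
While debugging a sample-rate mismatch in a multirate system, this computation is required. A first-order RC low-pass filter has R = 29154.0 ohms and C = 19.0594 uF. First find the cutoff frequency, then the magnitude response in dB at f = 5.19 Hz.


Step 1 — cutoff frequency:
fc = 1 / (2*pi*R*C)
C = 19.0594 uF = 1.90594e-05 F
fc = 1 / (2*pi*29154.0*1.90594e-05)
   = 0.286426 Hz

Step 2 — magnitude at f = 5.19 Hz:
|H(f)| = 1 / sqrt(1 + (f/fc)^2)
f/fc = 5.19 / 0.286426 = 18.119863
|H| = 1 / sqrt(1 + 328.329435) = 0.0551042
|H|_dB = 20*log10(0.0551042) = -25.18 dB

fc = 0.286426 Hz; |H(5.19 Hz)| = -25.18 dB


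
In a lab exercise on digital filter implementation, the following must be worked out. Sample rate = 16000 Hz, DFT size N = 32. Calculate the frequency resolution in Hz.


DFT frequency resolution:
df = fs / N
   = 16000 / 32
   = 500.0 Hz

500.0 Hz


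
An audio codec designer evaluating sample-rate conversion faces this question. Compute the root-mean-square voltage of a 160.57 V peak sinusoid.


RMS voltage for a sinusoidal waveform:
V_rms = V_peak / sqrt(2)
      = 160.57 / 1.414214
      = 113.54 V

113.54 V


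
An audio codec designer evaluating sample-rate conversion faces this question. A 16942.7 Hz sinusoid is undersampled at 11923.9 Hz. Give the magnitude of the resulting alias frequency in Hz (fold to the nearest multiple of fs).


Compute the nearest integer multiple of fs to the signal:
n = round(16942.7 / 11923.9) = 1
f_alias = |16942.7 - 1 * 11923.9|
        = |16942.7 - 11923.9|
        = 5018.8 Hz

5018.8


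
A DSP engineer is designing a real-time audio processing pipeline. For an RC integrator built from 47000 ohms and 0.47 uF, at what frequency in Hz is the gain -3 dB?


Cutoff frequency of a first-order RC filter:
fc = 1 / (2 * pi * R * C)
C = 0.47 uF = 4.7e-07 F
fc = 1 / (2 * pi * 47000 * 4.7e-07)
   = 1 / 0.1387955634356
   = 7.204841 Hz

7.204841 Hz


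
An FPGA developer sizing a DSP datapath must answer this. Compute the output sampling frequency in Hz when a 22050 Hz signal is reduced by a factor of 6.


Decimation reduces the sample rate:
fs_out = fs_in / M
       = 22050 / 6
       = 3675.0 Hz

3675.0 Hz


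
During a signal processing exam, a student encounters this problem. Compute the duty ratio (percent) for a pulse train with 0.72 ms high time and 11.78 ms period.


Duty cycle as a percentage:
DC = (t_on / T) * 100
   = (0.72 / 11.78) * 100
   = 0.061121 * 100
   = 6.11 %

6.11 %


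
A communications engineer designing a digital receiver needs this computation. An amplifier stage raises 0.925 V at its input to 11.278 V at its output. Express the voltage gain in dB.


Voltage gain in dB:
G = 20 * log10(Vout / Vin)
  = 20 * log10(11.278 / 0.925)
  = 20 * log10(12.192432)
  = 20 * 1.08609
  = 21.72 dB

21.72 dB


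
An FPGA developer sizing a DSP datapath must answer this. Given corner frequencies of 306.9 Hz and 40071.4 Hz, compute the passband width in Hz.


Bandwidth is the difference of -3dB frequencies:
BW = f_high - f_low
   = 40071.4 - 306.9
   = 39764.5 Hz

39764.5 Hz


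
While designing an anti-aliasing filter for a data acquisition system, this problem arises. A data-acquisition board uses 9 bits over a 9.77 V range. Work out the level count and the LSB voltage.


Step 1 — number of quantization levels:
L = 2^N = 2^9 = 512

Step 2 — LSB step size:
delta = Vfs / L
      = 9.77 / 512
      = 0.01908203 V

Levels = 512; step size = 0.01908203 V


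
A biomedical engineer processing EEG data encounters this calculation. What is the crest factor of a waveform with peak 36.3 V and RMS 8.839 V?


Crest factor is the ratio of peak to RMS:
CF = V_peak / V_rms
   = 36.3 / 8.839
   = 4.1068

4.1068


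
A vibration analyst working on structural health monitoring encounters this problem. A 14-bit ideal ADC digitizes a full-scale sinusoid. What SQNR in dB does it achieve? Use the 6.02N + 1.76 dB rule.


Theoretical SNR for a full-scale sinusoid:
SNR = 6.02 * N + 1.76
    = 6.02 * 14 + 1.76
    = 84.28 + 1.76
    = 86.04 dB

86.04 dB


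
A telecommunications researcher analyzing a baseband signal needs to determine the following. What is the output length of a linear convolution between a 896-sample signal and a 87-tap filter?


Linear convolution output length:
L = N + M - 1
  = 896 + 87 - 1
  = 982 samples

982


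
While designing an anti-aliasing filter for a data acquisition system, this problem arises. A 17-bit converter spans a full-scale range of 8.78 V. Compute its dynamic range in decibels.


Dynamic range from full-scale to LSB:
V_min = V_max / 2^bits = 8.78 / 2^17
DR = 20 * log10(V_max / V_min)
   = 20 * log10(2^17)
   = 20 * 17 * log10(2)
   = 102.35 dB

102.35 dB


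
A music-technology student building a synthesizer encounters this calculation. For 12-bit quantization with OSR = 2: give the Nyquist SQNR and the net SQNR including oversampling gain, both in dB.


Step 1 — baseline SQNR at Nyquist:
SQNR_base = 6.02*N + 1.76
          = 6.02*12 + 1.76
          = 74.0 dB

Step 2 — oversampling processing gain:
G = 10*log10(OSR) = 10*log10(2) = 3.01 dB

Step 3 — total:
SQNR_total = 74.0 + 3.01 = 77.01 dB

Base SQNR = 74.0 dB; oversampled SQNR = 77.01 dB


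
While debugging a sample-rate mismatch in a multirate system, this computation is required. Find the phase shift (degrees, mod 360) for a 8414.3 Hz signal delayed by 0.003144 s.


Phase shift from frequency and time delay:
phi = 360 * f * t_delay
    = 360 * 8414.3 * 0.003144
    = 9523.64 degrees
    mod 360 = 163.64 degrees

163.64 degrees


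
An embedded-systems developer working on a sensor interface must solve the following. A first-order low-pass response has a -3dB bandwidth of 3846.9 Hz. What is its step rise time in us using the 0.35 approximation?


Rise time from bandwidth relationship:
tr = 0.35 / BW
   = 0.35 / 3846.9
   = 9.098234942e-05 s
   = 90.9823 us

90.9823 us


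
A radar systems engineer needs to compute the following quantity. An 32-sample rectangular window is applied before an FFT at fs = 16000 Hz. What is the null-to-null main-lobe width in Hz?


Main lobe width for a rectangular window:
Width = 2 * fs / N
      = 2 * 16000 / 32
      = 32000 / 32
      = 1000.0 Hz

1000.0 Hz


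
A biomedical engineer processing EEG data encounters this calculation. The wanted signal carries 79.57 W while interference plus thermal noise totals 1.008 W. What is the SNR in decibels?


SNR in decibels:
SNR = 10 * log10(Ps / Pn)
    = 10 * log10(79.57 / 1.008)
    = 10 * log10(78.9385)
    = 10 * 1.8973
    = 18.97 dB

18.97 dB


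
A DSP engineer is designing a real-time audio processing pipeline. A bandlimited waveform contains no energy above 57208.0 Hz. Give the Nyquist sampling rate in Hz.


The Nyquist rate is twice the maximum frequency component.
fs_min = 2 * fmax
      = 2 * 57208.0
      = 114416.0 Hz

114416.0


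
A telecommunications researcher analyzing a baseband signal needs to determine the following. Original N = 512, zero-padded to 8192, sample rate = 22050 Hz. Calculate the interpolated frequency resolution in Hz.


Frequency resolution after zero-padding:
N_padded = 512 * 16 = 8192
df = fs / N_padded
   = 22050 / 8192
   = 2.6917 Hz

2.6917 Hz


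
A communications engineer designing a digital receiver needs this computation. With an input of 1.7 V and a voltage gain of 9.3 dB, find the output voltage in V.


Output voltage from dB gain:
V_out = V_in * 10^(gain_dB / 20)
      = 1.7 * 10^(9.3 / 20)
      = 1.7 * 2.917427
      = 4.9596 V

4.9596 V


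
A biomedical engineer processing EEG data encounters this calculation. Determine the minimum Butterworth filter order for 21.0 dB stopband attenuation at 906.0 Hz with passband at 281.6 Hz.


Butterworth filter order formula:
n = log10(10^(A/10) - 1) / (2 * log10(f_stop/f_pass))
10^(21.0/10) - 1 = 124.8925
f_stop/f_pass = 906.0 / 281.6 = 3.2173
n = 2.0656 -> ceil = 3

3
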